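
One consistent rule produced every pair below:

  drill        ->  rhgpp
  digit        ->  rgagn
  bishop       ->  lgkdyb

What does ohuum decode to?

creek

Each letter's alphabet position (a=0..z=25) is mapped through 3·x+8 mod 26 — an affine cipher.
Decoding ohuum: o(14)→9·(14−8)≡2=c; h(7)→9·(7−8)≡17=r; u(20)→9·(20−8)≡4=e; u(20)→9·(20−8)≡4=e; m(12)→9·(12−8)≡10=k (all mod 26).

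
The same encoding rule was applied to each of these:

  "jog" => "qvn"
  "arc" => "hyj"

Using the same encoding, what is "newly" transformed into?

uldsf

Compare letters: j→q is +7, o→v is +7, g→n is +7 — a constant shift. Each letter is shifted forward by 7 in the alphabet (a Caesar shift of +7).
On newly: n+7=u, e+7=l, w+7=d, l+7=s, y+7=f.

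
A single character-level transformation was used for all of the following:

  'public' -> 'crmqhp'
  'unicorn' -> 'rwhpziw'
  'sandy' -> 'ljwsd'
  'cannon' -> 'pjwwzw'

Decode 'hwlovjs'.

Treating letters as 0–25, the rule is x ↦ 3x + 9 (mod 26).
Decoding hwlovjs: h(7)→9·(7−9)≡8=i; w(22)→9·(22−9)≡13=n; l(11)→9·(11−9)≡18=s; o(14)→9·(14−9)≡19=t; v(21)→9·(21−9)≡4=e; j(9)→9·(9−9)≡0=a; s(18)→9·(18−9)≡3=d (all mod 26).

instead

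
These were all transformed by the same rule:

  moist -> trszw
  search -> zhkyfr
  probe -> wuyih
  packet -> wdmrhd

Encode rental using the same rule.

Shifts by position in moist: pos 0: m→t (+7), pos 1: o→r (+3), pos 2: i→s (+10), pos 3: s→z (+7), pos 4: t→w (+3) — repeating every 3. A repeating key of period 3 is used — shifts +7, +3, +10 over and over.
On rental: r+7=y, e+3=h, n+10=x, t+7=a, a+3=d, l+10=v.

yhxadv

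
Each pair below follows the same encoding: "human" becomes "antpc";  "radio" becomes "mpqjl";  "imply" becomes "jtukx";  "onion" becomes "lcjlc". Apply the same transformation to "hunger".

ancrzm

h(7)→a(0) and u(20)→n(13) fit y≡9x+15 (mod 26); the inverse of 9 mod 26 is 3. This is an affine cipher: with a=0,…,z=25, each position x becomes (9x+15) mod 26.
For hunger: h(7)→9·7+15≡0=a; u(20)→9·20+15≡13=n; n(13)→9·13+15≡2=c; g(6)→9·6+15≡17=r; e(4)→9·4+15≡25=z; r(17)→9·17+15≡12=m (all mod 26).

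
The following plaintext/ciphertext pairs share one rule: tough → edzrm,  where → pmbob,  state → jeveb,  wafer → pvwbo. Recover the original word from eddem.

t(19)→e(4) and o(14)→d(3) fit y≡21x+21 (mod 26); the inverse of 21 mod 26 is 5. Each letter's alphabet position (a=0..z=25) is mapped through 21·x+21 mod 26 — an affine cipher.
Undoing it on eddem: e(4)→5·(4−21)≡19=t; d(3)→5·(3−21)≡14=o; d(3)→5·(3−21)≡14=o; e(4)→5·(4−21)≡19=t; m(12)→5·(12−21)≡7=h (all mod 26).

tooth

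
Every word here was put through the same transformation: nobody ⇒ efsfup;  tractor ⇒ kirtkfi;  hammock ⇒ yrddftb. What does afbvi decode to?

Compare letters: n→e is +17, o→f is +17, b→s is +17 — a constant shift. It's a constant shift of +17 (ROT17).
Undoing it on afbvi: a−17=j, f−17=o, b−17=k, v−17=e, i−17=r.

joker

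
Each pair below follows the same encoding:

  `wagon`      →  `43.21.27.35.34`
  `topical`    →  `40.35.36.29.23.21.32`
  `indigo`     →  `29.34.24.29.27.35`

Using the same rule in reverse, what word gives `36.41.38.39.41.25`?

Letters become their 1-based position plus 20 (so a→21, b→22, …).
Decoding 36.41.38.39.41.25: 36→(36−20)÷1=16=p, 41→(41−20)÷1=21=u, 38→(38−20)÷1=18=r, 39→(39−20)÷1=19=s, 41→(41−20)÷1=21=u, 25→(25−20)÷1=5=e.

pursue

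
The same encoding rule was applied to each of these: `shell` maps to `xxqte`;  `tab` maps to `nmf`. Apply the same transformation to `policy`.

kouxab

Read the word backwards and shift each letter +12.
Applying it to policy: reverse → ycilop; then shift: y+12=k, c+12=o, i+12=u, l+12=x, o+12=a, p+12=b.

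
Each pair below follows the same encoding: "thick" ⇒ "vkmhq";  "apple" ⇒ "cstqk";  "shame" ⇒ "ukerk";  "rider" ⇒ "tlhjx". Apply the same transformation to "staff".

uwekl

Each letter shifts forward by (position + 2), i.e. 2, 3, 4, … — the shift grows by one for each successive letter.
Applying it to staff: s+2=u, t+3=w, a+4=e, f+5=k, f+6=l.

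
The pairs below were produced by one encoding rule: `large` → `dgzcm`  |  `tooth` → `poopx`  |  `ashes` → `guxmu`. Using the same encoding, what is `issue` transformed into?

l(11)→d(3) and a(0)→g(6) fit y≡21x+6 (mod 26); the inverse of 21 mod 26 is 5. Each letter's alphabet position (a=0..z=25) is mapped through 21·x+6 mod 26 — an affine cipher.
For issue: i(8)→21·8+6≡18=s; s(18)→21·18+6≡20=u; s(18)→21·18+6≡20=u; u(20)→21·20+6≡10=k; e(4)→21·4+6≡12=m (all mod 26).

suukm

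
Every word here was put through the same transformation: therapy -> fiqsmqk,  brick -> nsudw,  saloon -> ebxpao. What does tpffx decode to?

hotel

Shifts by position in therapy: pos 0: t→f (+12), pos 1: h→i (+1), pos 2: e→q (+12), pos 3: r→s (+1) — repeating every 2. The shifts repeat in a cycle of length 2: positions 0,1,… shift by +12, +1, then the pattern repeats.
Reversing it on tpffx: t−12=h, p−1=o, f−12=t, f−1=e, x−12=l.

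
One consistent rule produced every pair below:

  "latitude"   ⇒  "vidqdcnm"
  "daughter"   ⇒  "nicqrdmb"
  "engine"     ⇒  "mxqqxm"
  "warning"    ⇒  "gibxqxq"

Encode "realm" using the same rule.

bmivw

The shift depends on letter class: consonant l→v is +10, but vowel a→i is +8. The rule splits by letter class: vowels +8, consonants +10.
Applying it to realm: r(cons)+10=b, e(vowel)+8=m, a(vowel)+8=i, l(cons)+10=v, m(cons)+10=w.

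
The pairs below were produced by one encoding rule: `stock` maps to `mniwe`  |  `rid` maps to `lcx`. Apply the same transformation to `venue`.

pyhoy

Compare letters: s→m is +20, t→n is +20, o→i is +20 — a constant shift. Every letter moves 20 places later in the alphabet, wrapping around z→a.
For venue: v+20=p, e+20=y, n+20=h, u+20=o, e+20=y.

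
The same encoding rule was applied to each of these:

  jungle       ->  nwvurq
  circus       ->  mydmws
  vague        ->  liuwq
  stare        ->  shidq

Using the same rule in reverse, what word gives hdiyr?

Each letter's alphabet position (a=0..z=25) is mapped through 15·x+8 mod 26 — an affine cipher.
Undoing it on hdiyr: h(7)→7·(7−8)≡19=t; d(3)→7·(3−8)≡17=r; i(8)→7·(8−8)≡0=a; y(24)→7·(24−8)≡8=i; r(17)→7·(17−8)≡11=l (all mod 26).

trail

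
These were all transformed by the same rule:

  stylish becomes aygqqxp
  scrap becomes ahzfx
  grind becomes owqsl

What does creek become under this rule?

Shifts by position in stylish: pos 0: s→a (+8), pos 1: t→y (+5), pos 2: y→g (+8), pos 3: l→q (+5) — repeating every 2. A repeating key of period 2 is used — shifts +8, +5 over and over.
On creek: c+8=k, r+5=w, e+8=m, e+5=j, k+8=s.

kwmjs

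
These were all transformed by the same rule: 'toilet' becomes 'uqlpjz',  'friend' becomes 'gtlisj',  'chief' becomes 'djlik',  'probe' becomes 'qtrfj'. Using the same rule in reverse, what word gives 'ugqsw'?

tenor

In toilet: t→u is +1, o→q is +2, i→l is +3, l→p is +4 — the shift increases by 1 each position. The shift increases by 1 at each position, starting from +1: 1, 2, 3, ….
Decoding ugqsw: u−1=t, g−2=e, q−3=n, s−4=o, w−5=r.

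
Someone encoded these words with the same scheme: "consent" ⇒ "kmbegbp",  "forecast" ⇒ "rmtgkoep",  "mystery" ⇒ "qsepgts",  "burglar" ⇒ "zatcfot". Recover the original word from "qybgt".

c(2)→k(10) and o(14)→m(12) fit y≡11x+14 (mod 26); the inverse of 11 mod 26 is 19. Treating letters as 0–25, the rule is x ↦ 11x + 14 (mod 26).
Reversing it on qybgt: q(16)→19·(16−14)≡12=m; y(24)→19·(24−14)≡8=i; b(1)→19·(1−14)≡13=n; g(6)→19·(6−14)≡4=e; t(19)→19·(19−14)≡17=r (all mod 26).

miner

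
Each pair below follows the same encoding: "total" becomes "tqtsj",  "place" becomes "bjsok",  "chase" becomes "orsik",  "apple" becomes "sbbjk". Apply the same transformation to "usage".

eisgk

t(19)→t(19) and o(14)→q(16) fit y≡11x+18 (mod 26); the inverse of 11 mod 26 is 19. This is an affine cipher: with a=0,…,z=25, each position x becomes (11x+18) mod 26.
Applying it to usage: u(20)→11·20+18≡4=e; s(18)→11·18+18≡8=i; a(0)→11·0+18≡18=s; g(6)→11·6+18≡6=g; e(4)→11·4+18≡10=k (all mod 26).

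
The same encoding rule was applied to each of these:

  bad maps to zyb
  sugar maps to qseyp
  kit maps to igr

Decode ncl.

pen

Compare letters: b→z is +24, a→y is +24, d→b is +24 — a constant shift. This is a Caesar cipher with shift 24.
Undoing it on ncl: n−24=p, c−24=e, l−24=n.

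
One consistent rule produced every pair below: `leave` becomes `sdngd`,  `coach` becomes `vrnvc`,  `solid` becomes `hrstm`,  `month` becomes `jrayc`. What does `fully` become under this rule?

upssf

Treating letters as 0–25, the rule is x ↦ 17x + 13 (mod 26).
For fully: f(5)→17·5+13≡20=u; u(20)→17·20+13≡15=p; l(11)→17·11+13≡18=s; l(11)→17·11+13≡18=s; y(24)→17·24+13≡5=f (all mod 26).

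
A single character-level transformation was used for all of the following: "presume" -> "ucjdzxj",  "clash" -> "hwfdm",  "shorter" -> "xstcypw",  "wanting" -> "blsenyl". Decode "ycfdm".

Shifts by position in presume: pos 0: p→u (+5), pos 1: r→c (+11), pos 2: e→j (+5), pos 3: s→d (+11) — repeating every 2. The shifts repeat in a cycle of length 2: positions 0,1,… shift by +5, +11, then the pattern repeats.
Decoding ycfdm: y−5=t, c−11=r, f−5=a, d−11=s, m−5=h.

trash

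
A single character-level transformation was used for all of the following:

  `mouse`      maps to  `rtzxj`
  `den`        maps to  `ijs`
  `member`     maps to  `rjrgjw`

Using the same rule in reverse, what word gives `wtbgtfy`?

rowboat

This is a Caesar cipher with shift 5.
Reversing it on wtbgtfy: w−5=r, t−5=o, b−5=w, g−5=b, t−5=o, f−5=a, y−5=t.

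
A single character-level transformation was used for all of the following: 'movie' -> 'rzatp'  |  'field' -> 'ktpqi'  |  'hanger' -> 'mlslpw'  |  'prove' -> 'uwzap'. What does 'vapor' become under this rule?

aluzw

The shift depends on letter class: consonant m→r is +5, but vowel o→z is +11. The rule splits by letter class: vowels +11, consonants +5.
On vapor: v(cons)+5=a, a(vowel)+11=l, p(cons)+5=u, o(vowel)+11=z, r(cons)+5=w.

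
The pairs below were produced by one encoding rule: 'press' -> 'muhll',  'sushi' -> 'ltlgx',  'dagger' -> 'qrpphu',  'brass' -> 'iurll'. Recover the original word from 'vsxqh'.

Treating letters as 0–25, the rule is x ↦ 17x + 17 (mod 26).
Decoding vsxqh: v(21)→23·(21−17)≡14=o; s(18)→23·(18−17)≡23=x; x(23)→23·(23−17)≡8=i; q(16)→23·(16−17)≡3=d; h(7)→23·(7−17)≡4=e (all mod 26).

oxide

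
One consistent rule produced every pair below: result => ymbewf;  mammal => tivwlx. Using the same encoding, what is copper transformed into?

jwyzpd

In result: r→y is +7, e→m is +8, s→b is +9, u→e is +10 — the shift increases by 1 each position. The shift increases by 1 at each position, starting from +7: 7, 8, 9, ….
For copper: c+7=j, o+8=w, p+9=y, p+10=z, e+11=p, r+12=d.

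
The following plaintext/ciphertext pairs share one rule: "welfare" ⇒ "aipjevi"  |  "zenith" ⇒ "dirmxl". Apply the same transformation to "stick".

wxmgo

Compare letters: w→a is +4, e→i is +4, l→p is +4 — a constant shift. Every letter moves 4 places later in the alphabet, wrapping around z→a.
Applying it to stick: s+4=w, t+4=x, i+4=m, c+4=g, k+4=o.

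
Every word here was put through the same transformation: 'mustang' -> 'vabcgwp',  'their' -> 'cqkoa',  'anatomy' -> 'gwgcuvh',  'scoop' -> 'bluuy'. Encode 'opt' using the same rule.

uyc

The shift depends on letter class: consonant m→v is +9, but vowel u→a is +6. Two shifts are in play — +6 for a/e/i/o/u, +9 for every other letter.
For opt: o(vowel)+6=u, p(cons)+9=y, t(cons)+9=c.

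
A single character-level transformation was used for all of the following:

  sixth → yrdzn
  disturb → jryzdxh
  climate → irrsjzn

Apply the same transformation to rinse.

The shift depends on letter class: consonant s→y is +6, but vowel i→r is +9. The rule splits by letter class: vowels +9, consonants +6.
On rinse: r(cons)+6=x, i(vowel)+9=r, n(cons)+6=t, s(cons)+6=y, e(vowel)+9=n.

xrtyn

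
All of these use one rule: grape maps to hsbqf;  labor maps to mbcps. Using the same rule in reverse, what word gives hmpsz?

Compare letters: g→h is +1, r→s is +1, a→b is +1 — a constant shift. Each letter is shifted forward by 1 in the alphabet (a Caesar shift of +1).
Decoding hmpsz: h−1=g, m−1=l, p−1=o, s−1=r, z−1=y.

glory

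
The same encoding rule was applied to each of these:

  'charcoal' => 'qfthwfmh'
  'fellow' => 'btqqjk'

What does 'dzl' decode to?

The output letters match the input read backwards, each shifted +5: charcoal reversed is laocrahc. Two steps: reverse the string, then apply a Caesar shift of +5.
Undoing it on dzl: shift back: d−5=y, z−5=u, l−5=g → yug; then reverse → guy.

guy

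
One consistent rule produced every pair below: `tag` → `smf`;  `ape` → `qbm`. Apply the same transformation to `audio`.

aupgm

The output letters match the input read backwards, each shifted +12: tag reversed is gat. Two steps: reverse the string, then apply a Caesar shift of +12.
Applying it to audio: reverse → oidua; then shift: o+12=a, i+12=u, d+12=p, u+12=g, a+12=m.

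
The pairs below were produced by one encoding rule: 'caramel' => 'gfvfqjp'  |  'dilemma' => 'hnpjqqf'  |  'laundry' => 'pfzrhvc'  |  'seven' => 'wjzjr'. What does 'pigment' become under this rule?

The shift depends on letter class: consonant c→g is +4, but vowel a→f is +5. Vowels shift forward by 5 and consonants shift forward by 4.
For pigment: p(cons)+4=t, i(vowel)+5=n, g(cons)+4=k, m(cons)+4=q, e(vowel)+5=j, n(cons)+4=r, t(cons)+4=x.

tnkqjrx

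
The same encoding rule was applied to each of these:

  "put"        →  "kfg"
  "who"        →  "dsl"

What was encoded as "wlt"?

dog

Each pair mirrors across the alphabet (p↔k, u↔f, t↔g): positions sum to 25. Letters are reflected about the middle of the alphabet (position → 25−position): Atbash.
Reversing it on wlt: w↔d, l↔o, t↔g.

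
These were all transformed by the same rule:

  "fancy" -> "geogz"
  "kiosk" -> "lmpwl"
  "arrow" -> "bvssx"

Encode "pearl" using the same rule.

Shifts by position in fancy: pos 0: f→g (+1), pos 1: a→e (+4), pos 2: n→o (+1), pos 3: c→g (+4) — repeating every 2. It's a Vigenère-style cipher with numeric key [1,4]: position i shifts by key[i mod 2].
Applying it to pearl: p+1=q, e+4=i, a+1=b, r+4=v, l+1=m.

qibvm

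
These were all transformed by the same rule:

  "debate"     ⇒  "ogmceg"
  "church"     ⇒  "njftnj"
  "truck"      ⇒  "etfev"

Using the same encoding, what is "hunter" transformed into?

Shifts by position in debate: pos 0: d→o (+11), pos 1: e→g (+2), pos 2: b→m (+11), pos 3: a→c (+2) — repeating every 2. The shifts repeat in a cycle of length 2: positions 0,1,… shift by +11, +2, then the pattern repeats.
On hunter: h+11=s, u+2=w, n+11=y, t+2=v, e+11=p, r+2=t.

swyvpt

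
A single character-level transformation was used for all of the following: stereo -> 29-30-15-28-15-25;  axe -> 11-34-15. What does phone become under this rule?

26-18-25-24-15

Each letter is replaced by its alphabet position (a=1..z=26) + 10.
On phone: p=16→26, h=8→18, o=15→25, n=14→24, e=5→15.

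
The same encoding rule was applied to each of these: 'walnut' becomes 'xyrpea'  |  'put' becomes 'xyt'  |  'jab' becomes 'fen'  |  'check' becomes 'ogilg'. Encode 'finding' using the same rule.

The output letters match the input read backwards, each shifted +4: walnut reversed is tunlaw. Read the word backwards and shift each letter +4.
Applying it to finding: reverse → gnidnif; then shift: g+4=k, n+4=r, i+4=m, d+4=h, n+4=r, i+4=m, f+4=j.

krmhrmj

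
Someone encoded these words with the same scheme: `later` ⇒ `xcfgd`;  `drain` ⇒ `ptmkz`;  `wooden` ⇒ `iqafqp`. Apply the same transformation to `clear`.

onqcd

It's a Vigenère-style cipher with numeric key [12,2]: position i shifts by key[i mod 2].
On clear: c+12=o, l+2=n, e+12=q, a+2=c, r+12=d.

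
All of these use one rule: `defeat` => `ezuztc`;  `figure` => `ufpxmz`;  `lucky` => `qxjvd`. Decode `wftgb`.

piano

d(3)→e(4) and e(4)→z(25) fit y≡21x+19 (mod 26); the inverse of 21 mod 26 is 5. Treating letters as 0–25, the rule is x ↦ 21x + 19 (mod 26).
Decoding wftgb: w(22)→5·(22−19)≡15=p; f(5)→5·(5−19)≡8=i; t(19)→5·(19−19)≡0=a; g(6)→5·(6−19)≡13=n; b(1)→5·(1−19)≡14=o (all mod 26).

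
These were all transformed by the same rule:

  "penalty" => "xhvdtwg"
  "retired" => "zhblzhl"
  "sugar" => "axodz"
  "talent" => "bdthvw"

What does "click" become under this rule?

koqfs

Shifts by position in penalty: pos 0: p→x (+8), pos 1: e→h (+3), pos 2: n→v (+8), pos 3: a→d (+3) — repeating every 2. It's a Vigenère-style cipher with numeric key [8,3]: position i shifts by key[i mod 2].
For click: c+8=k, l+3=o, i+8=q, c+3=f, k+8=s.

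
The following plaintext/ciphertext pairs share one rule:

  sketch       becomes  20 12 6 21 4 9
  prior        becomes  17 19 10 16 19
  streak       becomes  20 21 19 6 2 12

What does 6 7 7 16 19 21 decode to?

effort

s is letter #19 and maps to 20: an offset of 1. Letters become their 1-based position plus 1 (so a→2, b→3, …).
Reversing it on 6 7 7 16 19 21: 6→(6−1)÷1=5=e, 7→(7−1)÷1=6=f, 7→(7−1)÷1=6=f, 16→(16−1)÷1=15=o, 19→(19−1)÷1=18=r, 21→(21−1)÷1=20=t.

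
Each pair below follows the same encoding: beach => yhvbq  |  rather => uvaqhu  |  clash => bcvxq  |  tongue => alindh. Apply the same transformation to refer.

uhkhu

b(1)→y(24) and e(4)→h(7) fit y≡3x+21 (mod 26); the inverse of 3 mod 26 is 9. This is an affine cipher: with a=0,…,z=25, each position x becomes (3x+21) mod 26.
Applying it to refer: r(17)→3·17+21≡20=u; e(4)→3·4+21≡7=h; f(5)→3·5+21≡10=k; e(4)→3·4+21≡7=h; r(17)→3·17+21≡20=u (all mod 26).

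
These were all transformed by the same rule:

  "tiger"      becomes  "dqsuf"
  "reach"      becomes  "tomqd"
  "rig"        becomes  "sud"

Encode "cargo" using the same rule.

asdmo

Two steps: reverse the string, then apply a Caesar shift of +12.
Applying it to cargo: reverse → ograc; then shift: o+12=a, g+12=s, r+12=d, a+12=m, c+12=o.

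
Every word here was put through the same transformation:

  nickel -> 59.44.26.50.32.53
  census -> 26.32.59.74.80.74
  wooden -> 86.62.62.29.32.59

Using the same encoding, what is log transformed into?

Each letter becomes 3×(its alphabet position, a=1..z=26) + 17.
Applying it to log: l=12→53, o=15→62, g=7→38.

53.62.38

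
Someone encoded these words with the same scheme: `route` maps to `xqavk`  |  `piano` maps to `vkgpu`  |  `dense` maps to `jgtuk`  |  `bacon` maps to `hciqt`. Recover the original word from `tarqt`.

nylon

Shifts by position in route: pos 0: r→x (+6), pos 1: o→q (+2), pos 2: u→a (+6), pos 3: t→v (+2) — repeating every 2. A repeating key of period 2 is used — shifts +6, +2 over and over.
Reversing it on tarqt: t−6=n, a−2=y, r−6=l, q−2=o, t−6=n.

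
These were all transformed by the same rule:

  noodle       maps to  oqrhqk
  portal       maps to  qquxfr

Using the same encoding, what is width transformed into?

xkgxm

In noodle: n→o is +1, o→q is +2, o→r is +3, d→h is +4 — the shift increases by 1 each position. Each letter shifts forward by (position + 1), i.e. 1, 2, 3, … — the shift grows by one for each successive letter.
Applying it to width: w+1=x, i+2=k, d+3=g, t+4=x, h+5=m.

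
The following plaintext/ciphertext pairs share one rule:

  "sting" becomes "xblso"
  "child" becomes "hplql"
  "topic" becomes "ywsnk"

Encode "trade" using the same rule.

yzdim

Shifts by position in sting: pos 0: s→x (+5), pos 1: t→b (+8), pos 2: i→l (+3), pos 3: n→s (+5), pos 4: g→o (+8) — repeating every 3. The shifts repeat in a cycle of length 3: positions 0,1,… shift by +5, +8, +3, then the pattern repeats.
On trade: t+5=y, r+8=z, a+3=d, d+5=i, e+8=m.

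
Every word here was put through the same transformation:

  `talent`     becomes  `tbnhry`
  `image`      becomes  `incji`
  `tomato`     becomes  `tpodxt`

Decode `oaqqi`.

In talent: t→t is +0, a→b is +1, l→n is +2, e→h is +3 — the shift increases by 1 each position. Letter i (0-indexed) is shifted by i+0, so successive shifts are 0, 1, 2, ….
Reversing it on oaqqi: o−0=o, a−1=z, q−2=o, q−3=n, i−4=e.

ozone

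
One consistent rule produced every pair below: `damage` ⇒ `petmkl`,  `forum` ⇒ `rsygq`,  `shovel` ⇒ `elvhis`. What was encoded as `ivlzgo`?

Shifts by position in damage: pos 0: d→p (+12), pos 1: a→e (+4), pos 2: m→t (+7), pos 3: a→m (+12), pos 4: g→k (+4), pos 5: e→l (+7) — repeating every 3. A repeating key of period 3 is used — shifts +12, +4, +7 over and over.
Decoding ivlzgo: i−12=w, v−4=r, l−7=e, z−12=n, g−4=c, o−7=h.

wrench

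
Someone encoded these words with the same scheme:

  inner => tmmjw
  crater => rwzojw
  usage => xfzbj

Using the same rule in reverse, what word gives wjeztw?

repair

Each letter's alphabet position (a=0..z=25) is mapped through 9·x+25 mod 26 — an affine cipher.
Undoing it on wjeztw: w(22)→3·(22−25)≡17=r; j(9)→3·(9−25)≡4=e; e(4)→3·(4−25)≡15=p; z(25)→3·(25−25)≡0=a; t(19)→3·(19−25)≡8=i; w(22)→3·(22−25)≡17=r (all mod 26).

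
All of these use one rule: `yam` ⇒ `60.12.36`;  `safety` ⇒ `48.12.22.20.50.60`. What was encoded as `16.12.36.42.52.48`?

campus

y(#25)→60 and a(#1)→12: differences scale by 2, so n = 2·pos + 10. With a=1..z=26, the number is 2·pos + 10.
Decoding 16.12.36.42.52.48: 16→(16−10)÷2=3=c, 12→(12−10)÷2=1=a, 36→(36−10)÷2=13=m, 42→(42−10)÷2=16=p, 52→(52−10)÷2=21=u, 48→(48−10)÷2=19=s.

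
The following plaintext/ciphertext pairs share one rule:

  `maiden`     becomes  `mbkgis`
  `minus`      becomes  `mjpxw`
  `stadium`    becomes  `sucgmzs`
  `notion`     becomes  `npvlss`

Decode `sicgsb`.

In maiden: m→m is +0, a→b is +1, i→k is +2, d→g is +3 — the shift increases by 1 each position. Letter i (0-indexed) is shifted by i+0, so successive shifts are 0, 1, 2, ….
Undoing it on sicgsb: s−0=s, i−1=h, c−2=a, g−3=d, s−4=o, b−5=w.

shadow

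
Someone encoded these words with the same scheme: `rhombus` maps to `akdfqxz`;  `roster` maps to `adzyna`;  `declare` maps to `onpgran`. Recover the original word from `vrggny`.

wallet

This is an affine cipher: with a=0,…,z=25, each position x becomes (25x+17) mod 26.
Undoing it on vrggny: v(21)→25·(21−17)≡22=w; r(17)→25·(17−17)≡0=a; g(6)→25·(6−17)≡11=l; g(6)→25·(6−17)≡11=l; n(13)→25·(13−17)≡4=e; y(24)→25·(24−17)≡19=t (all mod 26).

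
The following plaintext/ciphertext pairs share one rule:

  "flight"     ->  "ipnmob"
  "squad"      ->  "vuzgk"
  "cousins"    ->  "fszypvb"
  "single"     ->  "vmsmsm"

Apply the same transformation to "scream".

vgwkhu

The shift increases by 1 at each position, starting from +3: 3, 4, 5, ….
For scream: s+3=v, c+4=g, r+5=w, e+6=k, a+7=h, m+8=u.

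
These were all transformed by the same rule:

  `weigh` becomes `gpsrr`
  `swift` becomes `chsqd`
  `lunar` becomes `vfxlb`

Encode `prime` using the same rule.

Shifts by position in weigh: pos 0: w→g (+10), pos 1: e→p (+11), pos 2: i→s (+10), pos 3: g→r (+11) — repeating every 2. A repeating key of period 2 is used — shifts +10, +11 over and over.
On prime: p+10=z, r+11=c, i+10=s, m+11=x, e+10=o.

zcsxo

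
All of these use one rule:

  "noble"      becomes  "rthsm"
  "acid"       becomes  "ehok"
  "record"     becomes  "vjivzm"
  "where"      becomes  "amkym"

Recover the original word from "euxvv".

Letter i (0-indexed) is shifted by i+4, so successive shifts are 4, 5, 6, ….
Undoing it on euxvv: e−4=a, u−5=p, x−6=r, v−7=o, v−8=n.

apron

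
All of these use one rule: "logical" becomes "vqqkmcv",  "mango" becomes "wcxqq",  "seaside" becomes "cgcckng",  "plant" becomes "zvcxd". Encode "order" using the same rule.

qbngb

Vowels shift forward by 2 and consonants shift forward by 10.
Applying it to order: o(vowel)+2=q, r(cons)+10=b, d(cons)+10=n, e(vowel)+2=g, r(cons)+10=b.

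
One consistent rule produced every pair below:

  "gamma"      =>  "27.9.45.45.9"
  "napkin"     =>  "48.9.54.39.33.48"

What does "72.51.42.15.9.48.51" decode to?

volcano

g(#7)→27 and a(#1)→9: differences scale by 3, so n = 3·pos + 6. Each letter becomes 3×(its alphabet position, a=1..z=26) + 6.
Undoing it on 72.51.42.15.9.48.51: 72→(72−6)÷3=22=v, 51→(51−6)÷3=15=o, 42→(42−6)÷3=12=l, 15→(15−6)÷3=3=c, 9→(9−6)÷3=1=a, 48→(48−6)÷3=14=n, 51→(51−6)÷3=15=o.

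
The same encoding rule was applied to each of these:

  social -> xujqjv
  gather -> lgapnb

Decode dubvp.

young

In social: s→x is +5, o→u is +6, c→j is +7, i→q is +8 — the shift increases by 1 each position. The shift increases by 1 at each position, starting from +5: 5, 6, 7, ….
Undoing it on dubvp: d−5=y, u−6=o, b−7=u, v−8=n, p−9=g.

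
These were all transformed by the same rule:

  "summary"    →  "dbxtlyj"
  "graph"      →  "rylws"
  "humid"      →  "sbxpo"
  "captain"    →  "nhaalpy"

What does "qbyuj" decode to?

funny

The shifts repeat in a cycle of length 2: positions 0,1,… shift by +11, +7, then the pattern repeats.
Undoing it on qbyuj: q−11=f, b−7=u, y−11=n, u−7=n, j−11=y.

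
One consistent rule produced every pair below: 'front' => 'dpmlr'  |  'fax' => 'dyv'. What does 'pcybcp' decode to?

reader

Compare letters: f→d is +24, r→p is +24, o→m is +24 — a constant shift. Each letter is shifted forward by 24 in the alphabet (a Caesar shift of +24).
Undoing it on pcybcp: p−24=r, c−24=e, y−24=a, b−24=d, c−24=e, p−24=r.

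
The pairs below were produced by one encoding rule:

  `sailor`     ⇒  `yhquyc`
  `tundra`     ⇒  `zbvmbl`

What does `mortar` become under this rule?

In sailor: s→y is +6, a→h is +7, i→q is +8, l→u is +9 — the shift increases by 1 each position. Each letter shifts forward by (position + 6), i.e. 6, 7, 8, … — the shift grows by one for each successive letter.
For mortar: m+6=s, o+7=v, r+8=z, t+9=c, a+10=k, r+11=c.

svzckc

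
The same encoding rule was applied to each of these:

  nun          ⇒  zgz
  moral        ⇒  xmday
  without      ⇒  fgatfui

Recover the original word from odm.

arc

The output letters match the input read backwards, each shifted +12: nun reversed is nun. Two steps: reverse the string, then apply a Caesar shift of +12.
Reversing it on odm: shift back: o−12=c, d−12=r, m−12=a → cra; then reverse → arc.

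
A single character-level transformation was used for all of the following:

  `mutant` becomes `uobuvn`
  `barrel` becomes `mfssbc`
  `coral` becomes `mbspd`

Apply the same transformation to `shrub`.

cvsit

The output letters match the input read backwards, each shifted +1: mutant reversed is tnatum. Read the word backwards and shift each letter +1.
For shrub: reverse → burhs; then shift: b+1=c, u+1=v, r+1=s, h+1=i, s+1=t.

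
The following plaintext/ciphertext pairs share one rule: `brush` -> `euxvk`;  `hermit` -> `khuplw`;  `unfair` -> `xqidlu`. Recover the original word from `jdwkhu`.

gather

Compare letters: b→e is +3, r→u is +3, u→x is +3 — a constant shift. Every letter moves 3 places later in the alphabet, wrapping around z→a.
Reversing it on jdwkhu: j−3=g, d−3=a, w−3=t, k−3=h, h−3=e, u−3=r.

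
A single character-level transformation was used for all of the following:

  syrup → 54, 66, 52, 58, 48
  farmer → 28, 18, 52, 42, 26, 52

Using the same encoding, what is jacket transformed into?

s(#19)→54 and y(#25)→66: differences scale by 2, so n = 2·pos + 16. The formula is n = 2×(alphabet index, a=1) + 16.
Applying it to jacket: j=10→36, a=1→18, c=3→22, k=11→38, e=5→26, t=20→56.

36, 18, 22, 38, 26, 56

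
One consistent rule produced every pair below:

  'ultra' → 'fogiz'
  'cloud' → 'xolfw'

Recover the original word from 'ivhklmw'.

respond

Each pair mirrors across the alphabet (u↔f, l↔o, t↔g): positions sum to 25. Letters are reflected about the middle of the alphabet (position → 25−position): Atbash.
Decoding ivhklmw: i↔r, v↔e, h↔s, k↔p, l↔o, m↔n, w↔d.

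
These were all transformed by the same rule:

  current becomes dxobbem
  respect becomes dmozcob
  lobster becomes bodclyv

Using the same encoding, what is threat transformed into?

The output letters match the input read backwards, each shifted +10: current reversed is tnerruc. The word is reversed, then every letter is shifted forward by 10.
On threat: reverse → taerht; then shift: t+10=d, a+10=k, e+10=o, r+10=b, h+10=r, t+10=d.

dkobrd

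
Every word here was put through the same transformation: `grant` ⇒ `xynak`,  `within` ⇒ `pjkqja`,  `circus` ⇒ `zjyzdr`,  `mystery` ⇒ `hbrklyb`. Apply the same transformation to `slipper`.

g(6)→x(23) and r(17)→y(24) fit y≡19x+13 (mod 26); the inverse of 19 mod 26 is 11. Treating letters as 0–25, the rule is x ↦ 19x + 13 (mod 26).
For slipper: s(18)→19·18+13≡17=r; l(11)→19·11+13≡14=o; i(8)→19·8+13≡9=j; p(15)→19·15+13≡12=m; p(15)→19·15+13≡12=m; e(4)→19·4+13≡11=l; r(17)→19·17+13≡24=y (all mod 26).

rojmmly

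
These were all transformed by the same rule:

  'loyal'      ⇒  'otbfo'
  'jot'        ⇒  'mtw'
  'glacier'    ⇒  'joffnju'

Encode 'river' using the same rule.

unyju

The shift depends on letter class: consonant l→o is +3, but vowel o→t is +5. Two shifts are in play — +5 for a/e/i/o/u, +3 for every other letter.
For river: r(cons)+3=u, i(vowel)+5=n, v(cons)+3=y, e(vowel)+5=j, r(cons)+3=u.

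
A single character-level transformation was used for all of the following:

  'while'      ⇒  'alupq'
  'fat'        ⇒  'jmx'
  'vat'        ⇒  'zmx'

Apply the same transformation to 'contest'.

The shift depends on letter class: consonant w→a is +4, but vowel i→u is +12. The rule splits by letter class: vowels +12, consonants +4.
For contest: c(cons)+4=g, o(vowel)+12=a, n(cons)+4=r, t(cons)+4=x, e(vowel)+12=q, s(cons)+4=w, t(cons)+4=x.

garxqwx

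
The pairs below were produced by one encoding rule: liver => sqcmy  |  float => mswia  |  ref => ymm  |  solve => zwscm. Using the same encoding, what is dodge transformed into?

Two shifts are in play — +8 for a/e/i/o/u, +7 for every other letter.
On dodge: d(cons)+7=k, o(vowel)+8=w, d(cons)+7=k, g(cons)+7=n, e(vowel)+8=m.

kwknm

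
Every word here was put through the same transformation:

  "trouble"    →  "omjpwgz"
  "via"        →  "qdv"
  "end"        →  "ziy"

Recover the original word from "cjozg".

hotel

Compare letters: t→o is +21, r→m is +21, o→j is +21 — a constant shift. Each letter is shifted forward by 21 in the alphabet (a Caesar shift of +21).
Decoding cjozg: c−21=h, j−21=o, o−21=t, z−21=e, g−21=l.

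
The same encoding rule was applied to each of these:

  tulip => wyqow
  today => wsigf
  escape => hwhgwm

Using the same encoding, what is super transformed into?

vyuky

In tulip: t→w is +3, u→y is +4, l→q is +5, i→o is +6 — the shift increases by 1 each position. Letter i (0-indexed) is shifted by i+3, so successive shifts are 3, 4, 5, ….
For super: s+3=v, u+4=y, p+5=u, e+6=k, r+7=y.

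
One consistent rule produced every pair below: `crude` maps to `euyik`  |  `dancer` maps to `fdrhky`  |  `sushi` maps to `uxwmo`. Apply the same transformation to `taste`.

In crude: c→e is +2, r→u is +3, u→y is +4, d→i is +5 — the shift increases by 1 each position. Each letter shifts forward by (position + 2), i.e. 2, 3, 4, … — the shift grows by one for each successive letter.
Applying it to taste: t+2=v, a+3=d, s+4=w, t+5=y, e+6=k.

vdwyk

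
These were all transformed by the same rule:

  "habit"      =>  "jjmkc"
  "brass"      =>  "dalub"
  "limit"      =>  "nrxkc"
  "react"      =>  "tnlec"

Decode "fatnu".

drill

Shifts by position in habit: pos 0: h→j (+2), pos 1: a→j (+9), pos 2: b→m (+11), pos 3: i→k (+2), pos 4: t→c (+9) — repeating every 3. A repeating key of period 3 is used — shifts +2, +9, +11 over and over.
Undoing it on fatnu: f−2=d, a−9=r, t−11=i, n−2=l, u−9=l.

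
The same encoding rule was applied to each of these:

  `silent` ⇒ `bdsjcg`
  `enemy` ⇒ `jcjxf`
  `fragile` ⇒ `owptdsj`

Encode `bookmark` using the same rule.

uhhnxpwn

s(18)→b(1) and i(8)→d(3) fit y≡5x+15 (mod 26); the inverse of 5 mod 26 is 21. Each letter's alphabet position (a=0..z=25) is mapped through 5·x+15 mod 26 — an affine cipher.
For bookmark: b(1)→5·1+15≡20=u; o(14)→5·14+15≡7=h; o(14)→5·14+15≡7=h; k(10)→5·10+15≡13=n; m(12)→5·12+15≡23=x; a(0)→5·0+15≡15=p; r(17)→5·17+15≡22=w; k(10)→5·10+15≡13=n (all mod 26).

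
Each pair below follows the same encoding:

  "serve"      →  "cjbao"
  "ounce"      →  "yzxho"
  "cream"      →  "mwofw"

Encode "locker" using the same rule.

Shifts by position in serve: pos 0: s→c (+10), pos 1: e→j (+5), pos 2: r→b (+10), pos 3: v→a (+5) — repeating every 2. It's a Vigenère-style cipher with numeric key [10,5]: position i shifts by key[i mod 2].
On locker: l+10=v, o+5=t, c+10=m, k+5=p, e+10=o, r+5=w.

vtmpow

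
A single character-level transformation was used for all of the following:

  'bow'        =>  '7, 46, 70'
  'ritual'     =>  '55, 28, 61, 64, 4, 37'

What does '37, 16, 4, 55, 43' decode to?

b(#2)→7 and o(#15)→46: differences scale by 3, so n = 3·pos + 1. Each letter becomes 3×(its alphabet position, a=1..z=26) + 1.
Reversing it on 37, 16, 4, 55, 43: 37→(37−1)÷3=12=l, 16→(16−1)÷3=5=e, 4→(4−1)÷3=1=a, 55→(55−1)÷3=18=r, 43→(43−1)÷3=14=n.

learn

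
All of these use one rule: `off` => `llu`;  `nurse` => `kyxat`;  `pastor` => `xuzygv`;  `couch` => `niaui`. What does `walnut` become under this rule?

zatrgc

The output letters match the input read backwards, each shifted +6: off reversed is ffo. Read the word backwards and shift each letter +6.
For walnut: reverse → tunlaw; then shift: t+6=z, u+6=a, n+6=t, l+6=r, a+6=g, w+6=c.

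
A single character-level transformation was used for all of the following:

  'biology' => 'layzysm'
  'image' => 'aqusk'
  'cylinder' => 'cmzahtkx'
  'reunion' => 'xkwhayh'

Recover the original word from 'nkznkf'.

velvet

b(1)→l(11) and i(8)→a(0) fit y≡17x+20 (mod 26); the inverse of 17 mod 26 is 23. Each letter's alphabet position (a=0..z=25) is mapped through 17·x+20 mod 26 — an affine cipher.
Undoing it on nkznkf: n(13)→23·(13−20)≡21=v; k(10)→23·(10−20)≡4=e; z(25)→23·(25−20)≡11=l; n(13)→23·(13−20)≡21=v; k(10)→23·(10−20)≡4=e; f(5)→23·(5−20)≡19=t (all mod 26).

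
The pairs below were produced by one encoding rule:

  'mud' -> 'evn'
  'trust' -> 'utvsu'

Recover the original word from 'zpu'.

The output letters match the input read backwards, each shifted +1: mud reversed is dum. Read the word backwards and shift each letter +1.
Decoding zpu: shift back: z−1=y, p−1=o, u−1=t → yot; then reverse → toy.

toy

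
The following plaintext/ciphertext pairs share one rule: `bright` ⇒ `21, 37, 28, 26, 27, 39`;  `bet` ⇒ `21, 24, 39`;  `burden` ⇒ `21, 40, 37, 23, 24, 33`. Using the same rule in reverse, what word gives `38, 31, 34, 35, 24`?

The number is (letter's place in the alphabet, a=1) + 19.
Reversing it on 38, 31, 34, 35, 24: 38→(38−19)÷1=19=s, 31→(31−19)÷1=12=l, 34→(34−19)÷1=15=o, 35→(35−19)÷1=16=p, 24→(24−19)÷1=5=e.

slope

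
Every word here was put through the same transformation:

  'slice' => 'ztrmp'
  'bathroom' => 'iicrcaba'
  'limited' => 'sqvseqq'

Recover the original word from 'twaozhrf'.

The shift increases by 1 at each position, starting from +7: 7, 8, 9, ….
Reversing it on twaozhrf: t−7=m, w−8=o, a−9=r, o−10=e, z−11=o, h−12=v, r−13=e, f−14=r.

moreover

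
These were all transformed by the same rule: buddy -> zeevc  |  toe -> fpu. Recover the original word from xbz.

yaw

Two steps: reverse the string, then apply a Caesar shift of +1.
Decoding xbz: shift back: x−1=w, b−1=a, z−1=y → way; then reverse → yaw.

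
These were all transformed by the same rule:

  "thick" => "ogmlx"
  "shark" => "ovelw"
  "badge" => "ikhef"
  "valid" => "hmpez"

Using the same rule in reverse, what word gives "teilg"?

cheap

The word is reversed, then every letter is shifted forward by 4.
Decoding teilg: shift back: t−4=p, e−4=a, i−4=e, l−4=h, g−4=c → paehc; then reverse → cheap.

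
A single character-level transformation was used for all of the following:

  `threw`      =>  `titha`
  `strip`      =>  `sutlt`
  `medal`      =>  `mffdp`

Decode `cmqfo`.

clock

Each letter shifts forward by its position index (0, 1, 2, …) — the shift grows by one for each successive letter.
Undoing it on cmqfo: c−0=c, m−1=l, q−2=o, f−3=c, o−4=k.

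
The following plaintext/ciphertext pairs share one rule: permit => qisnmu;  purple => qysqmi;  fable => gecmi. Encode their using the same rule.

The rule splits by letter class: vowels +4, consonants +1.
For their: t(cons)+1=u, h(cons)+1=i, e(vowel)+4=i, i(vowel)+4=m, r(cons)+1=s.

uiims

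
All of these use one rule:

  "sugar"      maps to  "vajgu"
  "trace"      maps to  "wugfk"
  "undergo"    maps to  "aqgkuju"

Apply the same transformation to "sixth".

Two shifts are in play — +6 for a/e/i/o/u, +3 for every other letter.
Applying it to sixth: s(cons)+3=v, i(vowel)+6=o, x(cons)+3=a, t(cons)+3=w, h(cons)+3=k.

voawk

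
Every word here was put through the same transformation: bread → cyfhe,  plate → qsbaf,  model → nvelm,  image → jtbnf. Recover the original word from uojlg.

thief

Shifts by position in bread: pos 0: b→c (+1), pos 1: r→y (+7), pos 2: e→f (+1), pos 3: a→h (+7) — repeating every 2. A repeating key of period 2 is used — shifts +1, +7 over and over.
Undoing it on uojlg: u−1=t, o−7=h, j−1=i, l−7=e, g−1=f.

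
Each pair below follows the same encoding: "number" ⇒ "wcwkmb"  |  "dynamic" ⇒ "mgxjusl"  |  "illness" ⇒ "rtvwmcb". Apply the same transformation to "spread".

bxbnin

Shifts by position in number: pos 0: n→w (+9), pos 1: u→c (+8), pos 2: m→w (+10), pos 3: b→k (+9), pos 4: e→m (+8), pos 5: r→b (+10) — repeating every 3. It's a Vigenère-style cipher with numeric key [9,8,10]: position i shifts by key[i mod 3].
On spread: s+9=b, p+8=x, r+10=b, e+9=n, a+8=i, d+10=n.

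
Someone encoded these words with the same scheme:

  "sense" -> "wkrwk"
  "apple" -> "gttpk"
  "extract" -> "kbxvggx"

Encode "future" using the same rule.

The shift depends on letter class: consonant s→w is +4, but vowel e→k is +6. The rule splits by letter class: vowels +6, consonants +4.
On future: f(cons)+4=j, u(vowel)+6=a, t(cons)+4=x, u(vowel)+6=a, r(cons)+4=v, e(vowel)+6=k.

jaxavk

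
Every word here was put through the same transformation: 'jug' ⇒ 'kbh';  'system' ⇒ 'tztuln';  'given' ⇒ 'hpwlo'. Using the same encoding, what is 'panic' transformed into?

Vowels shift forward by 7 and consonants shift forward by 1.
On panic: p(cons)+1=q, a(vowel)+7=h, n(cons)+1=o, i(vowel)+7=p, c(cons)+1=d.

qhopd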